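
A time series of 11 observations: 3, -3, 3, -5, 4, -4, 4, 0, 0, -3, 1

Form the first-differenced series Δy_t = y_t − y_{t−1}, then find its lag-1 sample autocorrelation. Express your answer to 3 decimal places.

-0.871

First differences Δy: -6, 6, -8, 9, -8, 8, -4, 0, -3, 4
Mean of differences = -0.2000
Numerator Σ(Δy_t−Δȳ)(Δy_{t+1}−Δȳ) = -336.0400
Denominator Σ(Δy_t−Δȳ)² = 385.6000
r_1(Δy) = -336.0400 / 385.6000 = -0.871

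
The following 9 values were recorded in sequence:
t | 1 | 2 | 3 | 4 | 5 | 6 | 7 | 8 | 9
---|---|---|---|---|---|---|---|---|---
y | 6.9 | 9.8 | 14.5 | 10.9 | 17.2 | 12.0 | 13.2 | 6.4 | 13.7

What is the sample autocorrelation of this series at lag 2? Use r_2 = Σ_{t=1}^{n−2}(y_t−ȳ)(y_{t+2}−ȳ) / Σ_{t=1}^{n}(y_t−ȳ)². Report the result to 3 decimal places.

Mean ȳ = (6.9 + 9.8 + 14.5 + 10.9 + 17.2 + 12.0 + 13.2 + 6.4 + 13.7)/9 = 11.6222
Σ(y_t−ȳ)(y_{t+2}−ȳ) = (-13.5895) + (1.3160) + (16.0516) + (-0.2728) + (8.8005) + (-1.9728) + (3.2783) = 13.6112
Denominator Σ(y_t−ȳ)² = 99.7556
r_2 = 13.6112 / 99.7556 = 0.136

0.136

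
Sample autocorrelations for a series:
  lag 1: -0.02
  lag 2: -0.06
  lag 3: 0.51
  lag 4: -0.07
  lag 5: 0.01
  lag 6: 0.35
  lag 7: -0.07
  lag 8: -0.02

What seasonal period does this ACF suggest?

The largest autocorrelation is r_3 = 0.51, with a weaker echo at lag 6 (0.35); the remaining lags stay at or below 0.01.
The dominant spike at lag 3 indicates a seasonal period of 3.

3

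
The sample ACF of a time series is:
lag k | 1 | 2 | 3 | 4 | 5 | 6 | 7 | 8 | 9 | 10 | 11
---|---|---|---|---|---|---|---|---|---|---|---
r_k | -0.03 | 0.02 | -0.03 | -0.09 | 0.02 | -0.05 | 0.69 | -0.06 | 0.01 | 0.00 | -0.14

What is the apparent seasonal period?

7

The largest autocorrelation is r_7 = 0.69; the remaining lags stay at or below 0.02.
The dominant spike at lag 7 indicates a seasonal period of 7.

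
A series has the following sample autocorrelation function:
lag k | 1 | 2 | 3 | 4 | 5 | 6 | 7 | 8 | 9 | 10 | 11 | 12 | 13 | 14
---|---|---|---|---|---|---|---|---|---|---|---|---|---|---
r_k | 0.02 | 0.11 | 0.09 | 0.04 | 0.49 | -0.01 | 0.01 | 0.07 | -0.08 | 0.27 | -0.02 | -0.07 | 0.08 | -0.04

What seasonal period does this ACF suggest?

5

The largest autocorrelation is r_5 = 0.49, with a weaker echo at lag 10 (0.27); the remaining lags stay at or below 0.11.
The dominant spike at lag 5 indicates a seasonal period of 5.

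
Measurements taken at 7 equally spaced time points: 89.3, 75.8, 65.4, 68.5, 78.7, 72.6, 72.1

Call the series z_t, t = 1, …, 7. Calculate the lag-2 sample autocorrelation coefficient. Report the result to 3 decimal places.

Mean z̄ = (89.3 + 75.8 + 65.4 + 68.5 + 78.7 + 72.6 + 72.1)/7 = 74.6286
Σ(z_t−z̄)(z_{t+2}−z̄) = (-135.3963) + (-7.1792) + (-37.5735) + (12.4322) + (-10.2949) = -178.0116
Denominator Σ(z_t−z̄)² = 366.4343
r_2 = -178.0116 / 366.4343 = -0.486

-0.486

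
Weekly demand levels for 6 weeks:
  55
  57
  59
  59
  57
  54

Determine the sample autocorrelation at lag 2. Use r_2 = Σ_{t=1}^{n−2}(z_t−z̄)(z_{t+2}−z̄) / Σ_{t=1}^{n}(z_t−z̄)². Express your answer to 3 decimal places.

-0.451

Mean z̄ = (55 + 57 + 59 + 59 + 57 + 54)/6 = 56.8333
Deviations from mean: -1.8333, 0.1667, 2.1667, 2.1667, 0.1667, -2.8333
Σ(z_t−z̄)(z_{t+2}−z̄) = (-3.9722) + (0.3611) + (0.3611) + (-6.1389) = -9.3889
Denominator Σ(z_t−z̄)² = 20.8333
r_2 = -9.3889 / 20.8333 = -0.451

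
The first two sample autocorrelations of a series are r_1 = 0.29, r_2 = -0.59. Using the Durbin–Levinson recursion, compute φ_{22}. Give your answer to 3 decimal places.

φ_{22} = (r_2 − r_1²) / (1 − r_1²)
r_1² = (0.29)² = 0.0841
Numerator = -0.59 − 0.0841 = -0.6741; denominator = 1 − 0.0841 = 0.9159
φ_{22} = -0.6741 / 0.9159 = -0.736

-0.736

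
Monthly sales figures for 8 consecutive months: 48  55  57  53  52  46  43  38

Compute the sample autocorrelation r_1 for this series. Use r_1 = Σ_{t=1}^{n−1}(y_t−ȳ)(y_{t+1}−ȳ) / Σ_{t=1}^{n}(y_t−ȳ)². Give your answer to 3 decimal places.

Mean ȳ = (48 + 55 + 57 + 53 + 52 + 46 + 43 + 38)/8 = 49.0000
Deviations from mean: -1.0000, 6.0000, 8.0000, 4.0000, 3.0000, -3.0000, -6.0000, -11.0000
Numerator Σ_{t=1}^{7}(y_t−ȳ)(y_{t+1}−ȳ) = 161.0000
Denominator Σ(y_t−ȳ)² = 292.0000
r_1 = 161.0000 / 292.0000 = 0.551

0.551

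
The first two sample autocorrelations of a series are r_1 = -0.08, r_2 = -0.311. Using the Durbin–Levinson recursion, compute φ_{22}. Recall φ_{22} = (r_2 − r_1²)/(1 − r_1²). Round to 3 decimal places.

φ_{22} = (r_2 − r_1²) / (1 − r_1²)
r_1² = (-0.08)² = 0.0064
Numerator = -0.311 − 0.0064 = -0.3174; denominator = 1 − 0.0064 = 0.9936
φ_{22} = -0.3174 / 0.9936 = -0.319

-0.319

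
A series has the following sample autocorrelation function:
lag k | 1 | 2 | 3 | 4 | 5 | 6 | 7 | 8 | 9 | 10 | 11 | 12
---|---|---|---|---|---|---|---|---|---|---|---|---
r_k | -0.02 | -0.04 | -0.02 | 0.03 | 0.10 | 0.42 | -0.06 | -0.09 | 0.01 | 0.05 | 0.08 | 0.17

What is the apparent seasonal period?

The largest autocorrelation is r_6 = 0.42, with a weaker echo at lag 12 (0.17); the remaining lags stay at or below 0.10.
The dominant spike at lag 6 indicates a seasonal period of 6.

6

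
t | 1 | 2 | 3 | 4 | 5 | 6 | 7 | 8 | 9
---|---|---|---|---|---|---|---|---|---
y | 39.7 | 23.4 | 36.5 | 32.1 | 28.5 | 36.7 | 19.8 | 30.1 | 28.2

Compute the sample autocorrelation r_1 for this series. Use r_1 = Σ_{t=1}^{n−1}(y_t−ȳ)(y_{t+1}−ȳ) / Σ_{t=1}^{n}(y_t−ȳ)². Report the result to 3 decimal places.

-0.520

Mean ȳ = (39.7 + 23.4 + 36.5 + 32.1 + 28.5 + 36.7 + 19.8 + 30.1 + 28.2)/9 = 30.5556
Numerator Σ_{t=1}^{8}(y_t−ȳ)(y_{t+1}−ȳ) = -174.7075
Denominator Σ(y_t−ȳ)² = 335.9622
r_1 = -174.7075 / 335.9622 = -0.520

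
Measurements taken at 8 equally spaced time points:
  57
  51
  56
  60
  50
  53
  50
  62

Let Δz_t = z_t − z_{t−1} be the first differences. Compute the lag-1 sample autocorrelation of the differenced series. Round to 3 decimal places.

-0.372

First differences Δz: -6, 5, 4, -10, 3, -3, 12
Mean of differences = 0.7143
Numerator Σ(Δz_t−Δz̄)(Δz_{t+1}−Δz̄) = -124.7959
Denominator Σ(Δz_t−Δz̄)² = 335.4286
r_1(Δz) = -124.7959 / 335.4286 = -0.372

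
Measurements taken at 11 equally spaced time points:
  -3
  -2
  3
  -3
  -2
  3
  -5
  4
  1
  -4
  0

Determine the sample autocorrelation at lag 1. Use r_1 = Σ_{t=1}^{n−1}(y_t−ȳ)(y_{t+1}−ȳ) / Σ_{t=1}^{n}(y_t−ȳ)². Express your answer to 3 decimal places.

Mean ȳ = (-3 − 2 + 3 − 3 − 2 + 3 − 5 + 4 + 1 − 4 + 0)/11 = -0.7273
Numerator Σ_{t=1}^{10}(y_t−ȳ)(y_{t+1}−ȳ) = -48.1653
Denominator Σ(y_t−ȳ)² = 96.1818
r_1 = -48.1653 / 96.1818 = -0.501

-0.501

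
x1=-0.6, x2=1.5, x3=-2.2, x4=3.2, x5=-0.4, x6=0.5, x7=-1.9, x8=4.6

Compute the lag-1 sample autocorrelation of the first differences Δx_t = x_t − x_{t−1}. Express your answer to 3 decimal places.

First differences Δx: 2.1, -3.7, 5.4, -3.6, 0.9, -2.4, 6.5
Mean of differences = 0.7429
Numerator Σ(Δx_t−Δx̄)(Δx_{t+1}−Δx̄) = -66.2161
Denominator Σ(Δx_t−Δx̄)² = 105.1771
r_1(Δx) = -66.2161 / 105.1771 = -0.630

-0.630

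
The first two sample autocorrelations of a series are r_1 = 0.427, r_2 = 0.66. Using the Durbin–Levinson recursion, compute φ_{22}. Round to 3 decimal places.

φ_{22} = (r_2 − r_1²) / (1 − r_1²)
r_1² = (0.427)² = 0.182329
Numerator = 0.66 − 0.1823 = 0.4777; denominator = 1 − 0.1823 = 0.8177
φ_{22} = 0.4777 / 0.8177 = 0.584

0.584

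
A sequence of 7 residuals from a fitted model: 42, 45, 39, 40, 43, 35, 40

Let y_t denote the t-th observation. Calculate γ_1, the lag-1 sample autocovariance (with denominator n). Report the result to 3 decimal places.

-1.638

Mean ȳ = (42 + 45 + 39 + 40 + 43 + 35 + 40)/7 = 40.5714
Σ_{t=1}^{6}(y_t−ȳ)(y_{t+1}−ȳ) = -11.4694
γ_1 = -11.4694 / 7 = -1.638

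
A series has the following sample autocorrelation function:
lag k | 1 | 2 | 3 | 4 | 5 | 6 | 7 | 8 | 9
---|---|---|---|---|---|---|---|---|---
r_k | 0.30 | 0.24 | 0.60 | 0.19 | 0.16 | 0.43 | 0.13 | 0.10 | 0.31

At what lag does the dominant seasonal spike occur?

The largest autocorrelation is r_3 = 0.60, with weaker echoes at lags 6 (0.43) and 9 (0.31); the remaining lags stay at or below 0.30. The elevated value at lag 1 (0.30), dropping to 0.24 at lag 2, reflects decaying short-term dependence rather than seasonality.
The dominant spike at lag 3 indicates a seasonal period of 3.

3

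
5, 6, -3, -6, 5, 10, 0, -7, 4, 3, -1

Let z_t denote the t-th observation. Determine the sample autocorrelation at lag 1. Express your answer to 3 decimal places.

0.040

Mean z̄ = (5 + 6 − 3 − 6 + 5 + 10 + 0 − 7 + 4 + 3 − 1)/11 = 1.4545
Numerator Σ_{t=1}^{10}(z_t−z̄)(z_{t+1}−z̄) = 11.4298
Denominator Σ(z_t−z̄)² = 282.7273
r_1 = 11.4298 / 282.7273 = 0.040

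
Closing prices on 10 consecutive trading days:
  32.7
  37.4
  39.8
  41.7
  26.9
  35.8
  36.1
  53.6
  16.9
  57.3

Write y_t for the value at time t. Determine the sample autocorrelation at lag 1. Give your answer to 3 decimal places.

Mean ȳ = (32.7 + 37.4 + 39.8 + 41.7 + 26.9 + 35.8 + 36.1 + 53.6 + 16.9 + 57.3)/10 = 37.8200
Numerator Σ_{t=1}^{9}(y_t−ȳ)(y_{t+1}−ȳ) = -772.6164
Denominator Σ(y_t−ȳ)² = 1237.7760
r_1 = -772.6164 / 1237.7760 = -0.624

-0.624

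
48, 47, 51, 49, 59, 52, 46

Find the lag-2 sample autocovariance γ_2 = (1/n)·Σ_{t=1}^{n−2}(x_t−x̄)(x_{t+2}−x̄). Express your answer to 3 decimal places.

Mean x̄ = (48 + 47 + 51 + 49 + 59 + 52 + 46)/7 = 50.2857
Σ_{t=1}^{5}(x_t−x̄)(x_{t+2}−x̄) = -30.7347
γ_2 = -30.7347 / 7 = -4.391

-4.391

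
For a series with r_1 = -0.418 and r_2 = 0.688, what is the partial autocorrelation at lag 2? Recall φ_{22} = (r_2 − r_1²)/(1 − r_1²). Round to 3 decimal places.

0.622

φ_{22} = (r_2 − r_1²) / (1 − r_1²)
r_1² = (-0.418)² = 0.174724
Numerator = 0.688 − 0.1747 = 0.5133; denominator = 1 − 0.1747 = 0.8253
φ_{22} = 0.5133 / 0.8253 = 0.622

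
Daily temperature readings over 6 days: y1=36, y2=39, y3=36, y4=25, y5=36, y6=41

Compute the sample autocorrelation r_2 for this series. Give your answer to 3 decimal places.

Mean ȳ = (36 + 39 + 36 + 25 + 36 + 41)/6 = 35.5000
Deviations from mean: 0.5000, 3.5000, 0.5000, -10.5000, 0.5000, 5.5000
Numerator Σ_{t=1}^{4}(y_t−ȳ)(y_{t+2}−ȳ) = -94.0000
Denominator Σ(y_t−ȳ)² = 153.5000
r_2 = -94.0000 / 153.5000 = -0.612

-0.612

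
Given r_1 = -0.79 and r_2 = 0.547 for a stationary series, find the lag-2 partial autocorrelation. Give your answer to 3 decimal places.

-0.205

φ_{22} = (r_2 − r_1²) / (1 − r_1²)
r_1² = (-0.79)² = 0.6241
Numerator = 0.547 − 0.6241 = -0.0771; denominator = 1 − 0.6241 = 0.3759
φ_{22} = -0.0771 / 0.3759 = -0.205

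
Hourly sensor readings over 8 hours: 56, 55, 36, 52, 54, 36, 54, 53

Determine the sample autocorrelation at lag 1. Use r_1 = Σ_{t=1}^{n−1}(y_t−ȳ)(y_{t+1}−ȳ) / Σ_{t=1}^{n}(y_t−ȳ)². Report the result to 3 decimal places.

Mean ȳ = (56 + 55 + 36 + 52 + 54 + 36 + 54 + 53)/8 = 49.5000
Deviations from mean: 6.5000, 5.5000, -13.5000, 2.5000, 4.5000, -13.5000, 4.5000, 3.5000
Σ(y_t−ȳ)(y_{t+1}−ȳ) = (35.7500) + (-74.2500) + (-33.7500) + (11.2500) + (-60.7500) + (-60.7500) + (15.7500) = -166.7500
Denominator Σ(y_t−ȳ)² = 496.0000
r_1 = -166.7500 / 496.0000 = -0.336

-0.336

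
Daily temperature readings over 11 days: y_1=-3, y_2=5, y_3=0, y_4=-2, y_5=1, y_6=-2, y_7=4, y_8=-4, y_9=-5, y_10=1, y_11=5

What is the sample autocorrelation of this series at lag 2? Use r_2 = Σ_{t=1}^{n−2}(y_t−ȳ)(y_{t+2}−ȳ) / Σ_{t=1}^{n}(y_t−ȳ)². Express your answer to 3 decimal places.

Mean ȳ = (-3 + 5 + 0 − 2 + 1 − 2 + 4 − 4 − 5 + 1 + 5)/11 = 0.0000
Numerator Σ_{t=1}^{9}(y_t−ȳ)(y_{t+2}−ȳ) = -43.0000
Denominator Σ(y_t−ȳ)² = 126.0000
r_2 = -43.0000 / 126.0000 = -0.341

-0.341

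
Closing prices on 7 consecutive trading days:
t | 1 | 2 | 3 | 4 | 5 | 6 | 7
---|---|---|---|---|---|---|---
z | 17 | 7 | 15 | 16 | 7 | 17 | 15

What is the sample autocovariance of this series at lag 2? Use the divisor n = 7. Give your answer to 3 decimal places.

Mean z̄ = (17 + 7 + 15 + 16 + 7 + 17 + 15)/7 = 13.4286
Deviations: 3.5714, -6.4286, 1.5714, 2.5714, -6.4286, 3.5714, 1.5714
Σ_{t=1}^{5}(z_t−z̄)(z_{t+2}−z̄) = -21.9388
γ_2 = -21.9388 / 7 = -3.134

-3.134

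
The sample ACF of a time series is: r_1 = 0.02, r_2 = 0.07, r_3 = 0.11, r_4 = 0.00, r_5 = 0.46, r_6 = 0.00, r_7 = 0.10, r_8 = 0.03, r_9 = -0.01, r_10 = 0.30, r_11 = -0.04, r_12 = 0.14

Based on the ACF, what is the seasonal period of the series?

The largest autocorrelation is r_5 = 0.46, with a weaker echo at lag 10 (0.30); the remaining lags stay at or below 0.14.
The dominant spike at lag 5 indicates a seasonal period of 5.

5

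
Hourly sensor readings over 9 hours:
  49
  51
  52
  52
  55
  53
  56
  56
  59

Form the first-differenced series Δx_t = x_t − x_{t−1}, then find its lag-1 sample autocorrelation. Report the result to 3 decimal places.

-0.758

First differences Δx: 2, 1, 0, 3, -2, 3, 0, 3
Mean of differences = 1.2500
Numerator Σ(Δx_t−Δx̄)(Δx_{t+1}−Δx̄) = -17.8125
Denominator Σ(Δx_t−Δx̄)² = 23.5000
r_1(Δx) = -17.8125 / 23.5000 = -0.758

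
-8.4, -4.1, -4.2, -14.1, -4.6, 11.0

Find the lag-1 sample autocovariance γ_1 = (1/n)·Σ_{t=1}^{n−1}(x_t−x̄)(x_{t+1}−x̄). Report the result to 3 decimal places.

-0.200

Mean x̄ = (-8.4 − 4.1 − 4.2 − 14.1 − 4.6 + 11.0)/6 = -4.0667
Σ_{t=1}^{5}(x_t−x̄)(x_{t+1}−x̄) = -1.1978
γ_1 = -1.1978 / 6 = -0.200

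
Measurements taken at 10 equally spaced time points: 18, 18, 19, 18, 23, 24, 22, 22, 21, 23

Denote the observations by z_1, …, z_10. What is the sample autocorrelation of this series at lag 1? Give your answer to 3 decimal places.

Mean z̄ = (18 + 18 + 19 + 18 + 23 + 24 + 22 + 22 + 21 + 23)/10 = 20.8000
Numerator Σ_{t=1}^{9}(z_t−z̄)(z_{t+1}−z̄) = 24.7600
Denominator Σ(z_t−z̄)² = 49.6000
r_1 = 24.7600 / 49.6000 = 0.499

0.499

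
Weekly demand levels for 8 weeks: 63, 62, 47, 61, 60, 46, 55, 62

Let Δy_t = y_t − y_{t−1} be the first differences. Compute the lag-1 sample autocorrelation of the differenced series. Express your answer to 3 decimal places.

-0.346

First differences Δy: -1, -15, 14, -1, -14, 9, 7
Mean of differences = -0.1429
Numerator Σ(Δy_t−Δȳ)(Δy_{t+1}−Δȳ) = -259.0204
Denominator Σ(Δy_t−Δȳ)² = 748.8571
r_1(Δy) = -259.0204 / 748.8571 = -0.346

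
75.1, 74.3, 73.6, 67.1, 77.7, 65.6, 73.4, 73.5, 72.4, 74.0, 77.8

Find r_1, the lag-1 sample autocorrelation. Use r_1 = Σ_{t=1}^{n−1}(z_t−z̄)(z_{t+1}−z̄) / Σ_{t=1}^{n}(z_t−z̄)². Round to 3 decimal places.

Mean z̄ = (75.1 + 74.3 + 73.6 + 67.1 + 77.7 + 65.6 + 73.4 + 73.5 + 72.4 + 74.0 + 77.8)/11 = 73.1364
Numerator Σ_{t=1}^{10}(z_t−z̄)(z_{t+1}−z̄) = -60.6822
Denominator Σ(z_t−z̄)² = 142.7255
r_1 = -60.6822 / 142.7255 = -0.425

-0.425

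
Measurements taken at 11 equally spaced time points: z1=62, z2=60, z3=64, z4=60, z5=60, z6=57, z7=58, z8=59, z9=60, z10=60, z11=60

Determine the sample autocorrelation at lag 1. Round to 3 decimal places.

Mean z̄ = (62 + 60 + 64 + 60 + 60 + 57 + 58 + 59 + 60 + 60 + 60)/11 = 60.0000
Numerator Σ_{t=1}^{10}(z_t−z̄)(z_{t+1}−z̄) = 8.0000
Denominator Σ(z_t−z̄)² = 34.0000
r_1 = 8.0000 / 34.0000 = 0.235

0.235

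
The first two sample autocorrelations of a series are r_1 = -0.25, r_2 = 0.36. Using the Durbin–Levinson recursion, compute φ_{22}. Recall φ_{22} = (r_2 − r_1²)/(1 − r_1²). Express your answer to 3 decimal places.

φ_{22} = (r_2 − r_1²) / (1 − r_1²)
r_1² = (-0.25)² = 0.0625
Numerator = 0.36 − 0.0625 = 0.2975; denominator = 1 − 0.0625 = 0.9375
φ_{22} = 0.2975 / 0.9375 = 0.317

0.317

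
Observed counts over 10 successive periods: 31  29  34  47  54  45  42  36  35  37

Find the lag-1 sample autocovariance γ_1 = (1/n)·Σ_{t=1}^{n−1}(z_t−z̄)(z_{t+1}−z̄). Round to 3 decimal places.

Mean z̄ = (31 + 29 + 34 + 47 + 54 + 45 + 42 + 36 + 35 + 37)/10 = 39.0000
Σ_{t=1}^{9}(z_t−z̄)(z_{t+1}−z̄) = 329.0000
γ_1 = 329.0000 / 10 = 32.900

32.900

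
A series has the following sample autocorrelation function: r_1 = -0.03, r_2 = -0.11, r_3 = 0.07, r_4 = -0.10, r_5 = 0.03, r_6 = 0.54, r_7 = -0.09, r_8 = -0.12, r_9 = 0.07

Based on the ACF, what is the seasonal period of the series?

6

The largest autocorrelation is r_6 = 0.54; the remaining lags stay at or below 0.07.
The dominant spike at lag 6 indicates a seasonal period of 6.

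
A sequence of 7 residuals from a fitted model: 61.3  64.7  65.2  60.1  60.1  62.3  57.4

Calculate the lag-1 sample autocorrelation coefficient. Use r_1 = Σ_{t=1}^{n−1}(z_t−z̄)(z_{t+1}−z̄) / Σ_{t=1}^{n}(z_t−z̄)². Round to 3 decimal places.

0.070

Mean z̄ = (61.3 + 64.7 + 65.2 + 60.1 + 60.1 + 62.3 + 57.4)/7 = 61.5857
Σ(z_t−z̄)(z_{t+1}−z̄) = (-0.8898) + (11.2559) + (-5.3698) + (2.2073) + (-1.0612) + (-2.9898) = 3.1527
Denominator Σ(z_t−z̄)² = 45.2886
r_1 = 3.1527 / 45.2886 = 0.070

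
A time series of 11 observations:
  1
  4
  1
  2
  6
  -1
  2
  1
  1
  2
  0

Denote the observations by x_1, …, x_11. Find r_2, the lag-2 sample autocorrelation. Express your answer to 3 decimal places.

Mean x̄ = (1 + 4 + 1 + 2 + 6 − 1 + 2 + 1 + 1 + 2 + 0)/11 = 1.7273
Numerator Σ_{t=1}^{9}(x_t−x̄)(x_{t+2}−x̄) = 1.3058
Denominator Σ(x_t−x̄)² = 36.1818
r_2 = 1.3058 / 36.1818 = 0.036

0.036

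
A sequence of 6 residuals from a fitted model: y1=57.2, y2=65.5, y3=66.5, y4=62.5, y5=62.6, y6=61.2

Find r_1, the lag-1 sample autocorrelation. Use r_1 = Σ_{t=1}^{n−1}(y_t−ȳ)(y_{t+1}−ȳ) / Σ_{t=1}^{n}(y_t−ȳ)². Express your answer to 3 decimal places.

Mean ȳ = (57.2 + 65.5 + 66.5 + 62.5 + 62.6 + 61.2)/6 = 62.5833
Numerator Σ_{t=1}^{5}(y_t−ȳ)(y_{t+1}−ȳ) = -4.6286
Denominator Σ(y_t−ȳ)² = 54.7483
r_1 = -4.6286 / 54.7483 = -0.085

-0.085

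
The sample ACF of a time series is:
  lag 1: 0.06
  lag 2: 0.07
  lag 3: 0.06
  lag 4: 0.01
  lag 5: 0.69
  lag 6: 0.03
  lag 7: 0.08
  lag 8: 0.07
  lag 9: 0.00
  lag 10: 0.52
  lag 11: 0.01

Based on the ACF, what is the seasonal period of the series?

The largest autocorrelation is r_5 = 0.69, with a weaker echo at lag 10 (0.52); the remaining lags stay at or below 0.08.
The dominant spike at lag 5 indicates a seasonal period of 5.

5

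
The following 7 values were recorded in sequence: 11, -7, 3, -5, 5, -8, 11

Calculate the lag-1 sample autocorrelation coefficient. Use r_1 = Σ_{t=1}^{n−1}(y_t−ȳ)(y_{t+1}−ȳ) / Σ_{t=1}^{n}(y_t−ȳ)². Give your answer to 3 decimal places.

Mean ȳ = (11 − 7 + 3 − 5 + 5 − 8 + 11)/7 = 1.4286
Σ(y_t−ȳ)(y_{t+1}−ȳ) = (-80.6735) + (-13.2449) + (-10.1020) + (-22.9592) + (-33.6735) + (-90.2449) = -250.8980
Denominator Σ(y_t−ȳ)² = 399.7143
r_1 = -250.8980 / 399.7143 = -0.628

-0.628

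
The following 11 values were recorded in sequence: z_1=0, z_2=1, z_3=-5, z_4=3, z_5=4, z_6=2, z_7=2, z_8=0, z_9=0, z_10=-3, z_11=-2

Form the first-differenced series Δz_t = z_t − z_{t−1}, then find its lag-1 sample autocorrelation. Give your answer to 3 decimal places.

First differences Δz: 1, -6, 8, 1, -2, 0, -2, 0, -3, 1
Mean of differences = -0.2000
Numerator Σ(Δz_t−Δz̄)(Δz_{t+1}−Δz̄) = -51.8400
Denominator Σ(Δz_t−Δz̄)² = 119.6000
r_1(Δz) = -51.8400 / 119.6000 = -0.433

-0.433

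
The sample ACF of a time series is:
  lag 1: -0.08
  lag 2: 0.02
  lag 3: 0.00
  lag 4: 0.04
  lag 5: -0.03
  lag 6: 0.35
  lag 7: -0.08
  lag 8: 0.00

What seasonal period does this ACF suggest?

6

The largest autocorrelation is r_6 = 0.35; the remaining lags stay at or below 0.04.
The dominant spike at lag 6 indicates a seasonal period of 6.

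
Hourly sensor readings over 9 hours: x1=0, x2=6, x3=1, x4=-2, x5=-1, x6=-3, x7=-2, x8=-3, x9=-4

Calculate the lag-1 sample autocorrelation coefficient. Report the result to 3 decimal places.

0.393

Mean x̄ = (0 + 6 + 1 − 2 − 1 − 3 − 2 − 3 − 4)/9 = -0.8889
Numerator Σ_{t=1}^{8}(x_t−x̄)(x_{t+1}−x̄) = 28.6543
Denominator Σ(x_t−x̄)² = 72.8889
r_1 = 28.6543 / 72.8889 = 0.393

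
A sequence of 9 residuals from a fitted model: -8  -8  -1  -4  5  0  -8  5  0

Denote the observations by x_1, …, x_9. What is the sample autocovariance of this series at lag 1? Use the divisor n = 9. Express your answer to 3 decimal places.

-1.298

Mean x̄ = (-8 − 8 − 1 − 4 + 5 + 0 − 8 + 5 + 0)/9 = -2.1111
Σ_{t=1}^{8}(x_t−x̄)(x_{t+1}−x̄) = -11.6790
γ_1 = -11.6790 / 9 = -1.298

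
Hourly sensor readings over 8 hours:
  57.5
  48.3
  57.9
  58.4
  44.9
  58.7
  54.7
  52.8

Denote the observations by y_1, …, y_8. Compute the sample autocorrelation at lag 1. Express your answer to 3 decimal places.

Mean ȳ = (57.5 + 48.3 + 57.9 + 58.4 + 44.9 + 58.7 + 54.7 + 52.8)/8 = 54.1500
Deviations from mean: 3.3500, -5.8500, 3.7500, 4.2500, -9.2500, 4.5500, 0.5500, -1.3500
Σ(y_t−ȳ)(y_{t+1}−ȳ) = (-19.5975) + (-21.9375) + (15.9375) + (-39.3125) + (-42.0875) + (2.5025) + (-0.7425) = -105.2375
Denominator Σ(y_t−ȳ)² = 185.9600
r_1 = -105.2375 / 185.9600 = -0.566

-0.566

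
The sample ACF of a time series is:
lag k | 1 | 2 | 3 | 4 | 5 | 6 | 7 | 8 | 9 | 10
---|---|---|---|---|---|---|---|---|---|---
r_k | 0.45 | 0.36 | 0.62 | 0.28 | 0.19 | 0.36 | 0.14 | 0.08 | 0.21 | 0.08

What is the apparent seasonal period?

The largest autocorrelation is r_3 = 0.62; the remaining lags stay at or below 0.45. The elevated value at lag 1 (0.45), dropping to 0.36 at lag 2, reflects decaying short-term dependence rather than seasonality.
The dominant spike at lag 3 indicates a seasonal period of 3.

3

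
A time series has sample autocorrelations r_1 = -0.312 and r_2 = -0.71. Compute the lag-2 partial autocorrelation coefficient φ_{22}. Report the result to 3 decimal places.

φ_{22} = (r_2 − r_1²) / (1 − r_1²)
r_1² = (-0.312)² = 0.097344
Numerator = -0.71 − 0.0973 = -0.8073; denominator = 1 − 0.0973 = 0.9027
φ_{22} = -0.8073 / 0.9027 = -0.894

-0.894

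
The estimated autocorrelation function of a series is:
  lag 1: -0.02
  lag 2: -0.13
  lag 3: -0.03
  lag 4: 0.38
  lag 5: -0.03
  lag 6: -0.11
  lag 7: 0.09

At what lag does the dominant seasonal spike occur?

The largest autocorrelation is r_4 = 0.38; the remaining lags stay at or below 0.09.
The dominant spike at lag 4 indicates a seasonal period of 4.

4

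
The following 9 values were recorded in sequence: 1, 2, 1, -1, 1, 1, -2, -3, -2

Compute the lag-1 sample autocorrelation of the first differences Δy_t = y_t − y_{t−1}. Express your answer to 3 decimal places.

-0.152

First differences Δy: 1, -1, -2, 2, 0, -3, -1, 1
Mean of differences = -0.3750
Numerator Σ(Δy_t−Δȳ)(Δy_{t+1}−Δȳ) = -3.0156
Denominator Σ(Δy_t−Δȳ)² = 19.8750
r_1(Δy) = -3.0156 / 19.8750 = -0.152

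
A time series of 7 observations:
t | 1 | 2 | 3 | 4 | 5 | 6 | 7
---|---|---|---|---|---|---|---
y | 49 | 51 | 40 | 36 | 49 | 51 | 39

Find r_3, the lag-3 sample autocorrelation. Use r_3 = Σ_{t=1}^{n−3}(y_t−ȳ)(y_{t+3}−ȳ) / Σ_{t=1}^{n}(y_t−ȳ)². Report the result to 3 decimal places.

0.049

Mean ȳ = (49 + 51 + 40 + 36 + 49 + 51 + 39)/7 = 45.0000
Σ(y_t−ȳ)(y_{t+3}−ȳ) = (-36.0000) + (24.0000) + (-30.0000) + (54.0000) = 12.0000
Denominator Σ(y_t−ȳ)² = 246.0000
r_3 = 12.0000 / 246.0000 = 0.049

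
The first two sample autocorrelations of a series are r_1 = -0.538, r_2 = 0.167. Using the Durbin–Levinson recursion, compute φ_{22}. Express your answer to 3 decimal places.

φ_{22} = (r_2 − r_1²) / (1 − r_1²)
r_1² = (-0.538)² = 0.289444
Numerator = 0.167 − 0.2894 = -0.1224; denominator = 1 − 0.2894 = 0.7106
φ_{22} = -0.1224 / 0.7106 = -0.172

-0.172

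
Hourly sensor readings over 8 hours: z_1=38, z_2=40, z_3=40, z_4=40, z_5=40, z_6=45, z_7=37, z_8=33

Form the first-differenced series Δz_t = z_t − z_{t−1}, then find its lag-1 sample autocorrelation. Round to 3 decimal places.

First differences Δz: 2, 0, 0, 0, 5, -8, -4
Mean of differences = -0.7143
Numerator Σ(Δz_t−Δz̄)(Δz_{t+1}−Δz̄) = -10.6531
Denominator Σ(Δz_t−Δz̄)² = 105.4286
r_1(Δz) = -10.6531 / 105.4286 = -0.101

-0.101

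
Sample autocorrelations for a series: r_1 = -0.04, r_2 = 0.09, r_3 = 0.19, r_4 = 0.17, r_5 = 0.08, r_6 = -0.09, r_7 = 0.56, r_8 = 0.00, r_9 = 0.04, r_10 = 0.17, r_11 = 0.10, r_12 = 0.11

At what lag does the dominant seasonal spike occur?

7

The largest autocorrelation is r_7 = 0.56; the remaining lags stay at or below 0.19.
The dominant spike at lag 7 indicates a seasonal period of 7.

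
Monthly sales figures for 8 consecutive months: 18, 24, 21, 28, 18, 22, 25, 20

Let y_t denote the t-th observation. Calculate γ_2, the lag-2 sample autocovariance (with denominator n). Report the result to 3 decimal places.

Mean ȳ = (18 + 24 + 21 + 28 + 18 + 22 + 25 + 20)/8 = 22.0000
Σ_{t=1}^{6}(y_t−ȳ)(y_{t+2}−ȳ) = 8.0000
γ_2 = 8.0000 / 8 = 1.000

1.000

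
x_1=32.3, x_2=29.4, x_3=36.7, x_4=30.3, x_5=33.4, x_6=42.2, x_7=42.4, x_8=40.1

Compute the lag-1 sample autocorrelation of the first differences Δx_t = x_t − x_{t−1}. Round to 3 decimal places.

First differences Δx: -2.9, 7.3, -6.4, 3.1, 8.8, 0.2, -2.3
Mean of differences = 1.1143
Numerator Σ(Δx_t−Δx̄)(Δx_{t+1}−Δx̄) = -74.8773
Denominator Σ(Δx_t−Δx̄)² = 186.3486
r_1(Δx) = -74.8773 / 186.3486 = -0.402

-0.402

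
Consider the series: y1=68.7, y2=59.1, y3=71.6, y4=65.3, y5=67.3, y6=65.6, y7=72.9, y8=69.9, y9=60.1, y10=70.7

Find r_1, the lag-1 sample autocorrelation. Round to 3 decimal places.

Mean ȳ = (68.7 + 59.1 + 71.6 + 65.3 + 67.3 + 65.6 + 72.9 + 69.9 + 60.1 + 70.7)/10 = 67.1200
Numerator Σ_{t=1}^{9}(y_t−ȳ)(y_{t+1}−ȳ) = -94.7204
Denominator Σ(y_t−ȳ)² = 195.7760
r_1 = -94.7204 / 195.7760 = -0.484

-0.484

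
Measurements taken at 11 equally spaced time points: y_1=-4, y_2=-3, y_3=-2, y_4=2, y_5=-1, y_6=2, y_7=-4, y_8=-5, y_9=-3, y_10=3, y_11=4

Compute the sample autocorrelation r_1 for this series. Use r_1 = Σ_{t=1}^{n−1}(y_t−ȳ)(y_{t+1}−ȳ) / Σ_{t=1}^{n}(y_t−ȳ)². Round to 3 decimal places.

0.275

Mean ȳ = (-4 − 3 − 2 + 2 − 1 + 2 − 4 − 5 − 3 + 3 + 4)/11 = -1.0000
Numerator Σ_{t=1}^{10}(y_t−ȳ)(y_{t+1}−ȳ) = 28.0000
Denominator Σ(y_t−ȳ)² = 102.0000
r_1 = 28.0000 / 102.0000 = 0.275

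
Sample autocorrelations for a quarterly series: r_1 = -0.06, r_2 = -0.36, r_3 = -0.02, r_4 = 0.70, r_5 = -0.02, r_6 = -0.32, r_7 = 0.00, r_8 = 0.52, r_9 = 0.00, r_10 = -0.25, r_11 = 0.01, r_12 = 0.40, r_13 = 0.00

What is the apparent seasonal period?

4

The largest autocorrelation is r_4 = 0.70, with weaker echoes at lags 8 (0.52) and 12 (0.40); the remaining lags stay at or below 0.01.
The dominant spike at lag 4 indicates a seasonal period of 4.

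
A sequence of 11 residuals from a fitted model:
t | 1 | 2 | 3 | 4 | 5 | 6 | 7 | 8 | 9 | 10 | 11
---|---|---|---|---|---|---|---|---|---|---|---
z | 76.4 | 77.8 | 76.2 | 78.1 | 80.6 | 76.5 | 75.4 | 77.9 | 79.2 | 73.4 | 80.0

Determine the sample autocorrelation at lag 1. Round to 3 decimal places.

Mean z̄ = (76.4 + 77.8 + 76.2 + 78.1 + 80.6 + 76.5 + 75.4 + 77.9 + 79.2 + 73.4 + 80.0)/11 = 77.4091
Numerator Σ_{t=1}^{10}(z_t−z̄)(z_{t+1}−z̄) = -18.2464
Denominator Σ(z_t−z̄)² = 44.3891
r_1 = -18.2464 / 44.3891 = -0.411

-0.411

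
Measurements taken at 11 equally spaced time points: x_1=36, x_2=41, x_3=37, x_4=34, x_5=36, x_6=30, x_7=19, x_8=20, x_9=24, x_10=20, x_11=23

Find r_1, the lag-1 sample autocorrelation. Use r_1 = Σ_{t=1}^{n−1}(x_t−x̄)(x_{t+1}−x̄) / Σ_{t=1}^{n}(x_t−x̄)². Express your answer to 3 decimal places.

Mean x̄ = (36 + 41 + 37 + 34 + 36 + 30 + 19 + 20 + 24 + 20 + 23)/11 = 29.0909
Numerator Σ_{t=1}^{10}(x_t−x̄)(x_{t+1}−x̄) = 485.9917
Denominator Σ(x_t−x̄)² = 654.9091
r_1 = 485.9917 / 654.9091 = 0.742

0.742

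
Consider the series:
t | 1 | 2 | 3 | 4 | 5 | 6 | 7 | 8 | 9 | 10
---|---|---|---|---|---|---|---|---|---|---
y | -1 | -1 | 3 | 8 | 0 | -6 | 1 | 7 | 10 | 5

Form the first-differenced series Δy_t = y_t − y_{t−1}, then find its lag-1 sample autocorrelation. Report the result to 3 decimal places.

First differences Δy: 0, 4, 5, -8, -6, 7, 6, 3, -5
Mean of differences = 0.6667
Numerator Σ(Δy_t−Δȳ)(Δy_{t+1}−Δȳ) = 23.2222
Denominator Σ(Δy_t−Δȳ)² = 256.0000
r_1(Δy) = 23.2222 / 256.0000 = 0.091

0.091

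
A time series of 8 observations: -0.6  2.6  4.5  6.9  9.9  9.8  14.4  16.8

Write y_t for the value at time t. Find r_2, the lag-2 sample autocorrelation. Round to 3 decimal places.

Mean ȳ = (-0.6 + 2.6 + 4.5 + 6.9 + 9.9 + 9.8 + 14.4 + 16.8)/8 = 8.0375
Numerator Σ_{t=1}^{6}(y_t−ȳ)(y_{t+2}−ȳ) = 55.4409
Denominator Σ(y_t−ȳ)² = 241.8188
r_2 = 55.4409 / 241.8188 = 0.229

0.229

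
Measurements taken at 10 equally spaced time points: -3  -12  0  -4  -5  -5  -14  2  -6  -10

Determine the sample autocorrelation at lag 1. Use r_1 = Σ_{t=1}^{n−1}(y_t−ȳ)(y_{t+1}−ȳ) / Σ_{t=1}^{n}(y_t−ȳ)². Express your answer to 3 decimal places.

-0.488

Mean ȳ = (-3 − 12 + 0 − 4 − 5 − 5 − 14 + 2 − 6 − 10)/10 = -5.7000
Numerator Σ_{t=1}^{9}(y_t−ȳ)(y_{t+1}−ȳ) = -112.2900
Denominator Σ(y_t−ȳ)² = 230.1000
r_1 = -112.2900 / 230.1000 = -0.488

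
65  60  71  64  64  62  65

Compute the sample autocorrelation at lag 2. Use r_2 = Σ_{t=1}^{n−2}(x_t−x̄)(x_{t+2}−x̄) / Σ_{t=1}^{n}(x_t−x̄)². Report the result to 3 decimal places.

0.052

Mean x̄ = (65 + 60 + 71 + 64 + 64 + 62 + 65)/7 = 64.4286
Deviations from mean: 0.5714, -4.4286, 6.5714, -0.4286, -0.4286, -2.4286, 0.5714
Numerator Σ_{t=1}^{5}(x_t−x̄)(x_{t+2}−x̄) = 3.6327
Denominator Σ(x_t−x̄)² = 69.7143
r_2 = 3.6327 / 69.7143 = 0.052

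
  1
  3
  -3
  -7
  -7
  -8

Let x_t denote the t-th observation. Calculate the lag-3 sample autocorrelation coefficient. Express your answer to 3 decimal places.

-0.379

Mean x̄ = (1 + 3 − 3 − 7 − 7 − 8)/6 = -3.5000
Σ(x_t−x̄)(x_{t+3}−x̄) = (-15.7500) + (-22.7500) + (-2.2500) = -40.7500
Denominator Σ(x_t−x̄)² = 107.5000
r_3 = -40.7500 / 107.5000 = -0.379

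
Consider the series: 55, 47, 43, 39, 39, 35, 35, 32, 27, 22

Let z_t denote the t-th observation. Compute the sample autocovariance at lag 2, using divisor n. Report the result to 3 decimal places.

23.628

Mean z̄ = (55 + 47 + 43 + 39 + 39 + 35 + 35 + 32 + 27 + 22)/10 = 37.4000
Σ_{t=1}^{8}(z_t−z̄)(z_{t+2}−z̄) = 236.2800
γ_2 = 236.2800 / 10 = 23.628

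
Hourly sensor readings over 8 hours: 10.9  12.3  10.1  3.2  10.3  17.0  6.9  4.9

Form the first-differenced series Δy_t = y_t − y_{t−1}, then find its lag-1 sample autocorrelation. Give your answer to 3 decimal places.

-0.168

First differences Δy: 1.4, -2.2, -6.9, 7.1, 6.7, -10.1, -2.0
Mean of differences = -0.8571
Numerator Σ(Δy_t−Δȳ)(Δy_{t+1}−Δȳ) = -42.1533
Denominator Σ(Δy_t−Δȳ)² = 250.5771
r_1(Δy) = -42.1533 / 250.5771 = -0.168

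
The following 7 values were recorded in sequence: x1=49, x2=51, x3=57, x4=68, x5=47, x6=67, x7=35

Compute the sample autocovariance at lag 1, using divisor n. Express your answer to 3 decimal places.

-53.843

Mean x̄ = (49 + 51 + 57 + 68 + 47 + 67 + 35)/7 = 53.4286
Deviations: -4.4286, -2.4286, 3.5714, 14.5714, -6.4286, 13.5714, -18.4286
Σ_{t=1}^{6}(x_t−x̄)(x_{t+1}−x̄) = -376.8980
γ_1 = -376.8980 / 7 = -53.843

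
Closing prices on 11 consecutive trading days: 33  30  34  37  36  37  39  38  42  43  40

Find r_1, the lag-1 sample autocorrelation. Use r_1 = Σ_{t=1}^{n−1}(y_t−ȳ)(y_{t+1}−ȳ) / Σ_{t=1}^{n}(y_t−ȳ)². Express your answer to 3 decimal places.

0.691

Mean ȳ = (33 + 30 + 34 + 37 + 36 + 37 + 39 + 38 + 42 + 43 + 40)/11 = 37.1818
Numerator Σ_{t=1}^{10}(y_t−ȳ)(y_{t+1}−ȳ) = 103.4215
Denominator Σ(y_t−ȳ)² = 149.6364
r_1 = 103.4215 / 149.6364 = 0.691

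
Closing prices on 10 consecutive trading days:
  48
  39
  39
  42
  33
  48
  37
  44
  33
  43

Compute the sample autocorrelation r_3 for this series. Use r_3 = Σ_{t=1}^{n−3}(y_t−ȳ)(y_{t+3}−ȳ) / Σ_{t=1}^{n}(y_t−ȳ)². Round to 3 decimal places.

Mean ȳ = (48 + 39 + 39 + 42 + 33 + 48 + 37 + 44 + 33 + 43)/10 = 40.6000
Σ(y_t−ȳ)(y_{t+3}−ȳ) = (10.3600) + (12.1600) + (-11.8400) + (-5.0400) + (-25.8400) + (-56.2400) + (-8.6400) = -85.0800
Denominator Σ(y_t−ȳ)² = 262.4000
r_3 = -85.0800 / 262.4000 = -0.324

-0.324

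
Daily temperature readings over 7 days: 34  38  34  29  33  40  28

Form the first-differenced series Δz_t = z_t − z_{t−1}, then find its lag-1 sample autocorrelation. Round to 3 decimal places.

-0.273

First differences Δz: 4, -4, -5, 4, 7, -12
Mean of differences = -1.0000
Numerator Σ(Δz_t−Δz̄)(Δz_{t+1}−Δz̄) = -71.0000
Denominator Σ(Δz_t−Δz̄)² = 260.0000
r_1(Δz) = -71.0000 / 260.0000 = -0.273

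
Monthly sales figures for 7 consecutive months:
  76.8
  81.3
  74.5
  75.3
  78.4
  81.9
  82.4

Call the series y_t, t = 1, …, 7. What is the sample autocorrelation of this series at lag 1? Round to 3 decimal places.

0.161

Mean ȳ = (76.8 + 81.3 + 74.5 + 75.3 + 78.4 + 81.9 + 82.4)/7 = 78.6571
Deviations from mean: -1.8571, 2.6429, -4.1571, -3.3571, -0.2571, 3.2429, 3.7429
Numerator Σ_{t=1}^{6}(y_t−ȳ)(y_{t+1}−ȳ) = 10.2282
Denominator Σ(y_t−ȳ)² = 63.5771
r_1 = 10.2282 / 63.5771 = 0.161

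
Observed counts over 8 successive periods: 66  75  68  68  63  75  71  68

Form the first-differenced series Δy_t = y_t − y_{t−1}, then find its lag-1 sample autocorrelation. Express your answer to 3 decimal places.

-0.488

First differences Δy: 9, -7, 0, -5, 12, -4, -3
Mean of differences = 0.2857
Numerator Σ(Δy_t−Δȳ)(Δy_{t+1}−Δȳ) = -157.9388
Denominator Σ(Δy_t−Δȳ)² = 323.4286
r_1(Δy) = -157.9388 / 323.4286 = -0.488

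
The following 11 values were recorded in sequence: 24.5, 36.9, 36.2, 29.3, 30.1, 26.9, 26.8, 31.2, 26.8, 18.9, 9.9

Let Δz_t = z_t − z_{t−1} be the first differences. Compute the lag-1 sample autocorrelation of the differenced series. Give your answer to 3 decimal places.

0.123

First differences Δz: 12.4, -0.7, -6.9, 0.8, -3.2, -0.1, 4.4, -4.4, -7.9, -9.0
Mean of differences = -1.4600
Numerator Σ(Δz_t−Δz̄)(Δz_{t+1}−Δz̄) = 46.0384
Denominator Σ(Δz_t−Δz̄)² = 373.5640
r_1(Δz) = 46.0384 / 373.5640 = 0.123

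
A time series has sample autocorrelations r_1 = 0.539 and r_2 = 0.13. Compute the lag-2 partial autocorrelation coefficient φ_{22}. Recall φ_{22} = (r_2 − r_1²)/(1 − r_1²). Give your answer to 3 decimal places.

-0.226

φ_{22} = (r_2 − r_1²) / (1 − r_1²)
r_1² = (0.539)² = 0.290521
Numerator = 0.13 − 0.2905 = -0.1605; denominator = 1 − 0.2905 = 0.7095
φ_{22} = -0.1605 / 0.7095 = -0.226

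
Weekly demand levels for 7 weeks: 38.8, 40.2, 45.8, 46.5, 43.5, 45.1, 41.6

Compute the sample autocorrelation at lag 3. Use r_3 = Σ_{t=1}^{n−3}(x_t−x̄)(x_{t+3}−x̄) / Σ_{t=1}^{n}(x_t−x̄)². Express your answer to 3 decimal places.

Mean x̄ = (38.8 + 40.2 + 45.8 + 46.5 + 43.5 + 45.1 + 41.6)/7 = 43.0714
Deviations from mean: -4.2714, -2.8714, 2.7286, 3.4286, 0.4286, 2.0286, -1.4714
Σ(x_t−x̄)(x_{t+3}−x̄) = (-14.6449) + (-1.2306) + (5.5351) + (-5.0449) = -15.3853
Denominator Σ(x_t−x̄)² = 52.1543
r_3 = -15.3853 / 52.1543 = -0.295

-0.295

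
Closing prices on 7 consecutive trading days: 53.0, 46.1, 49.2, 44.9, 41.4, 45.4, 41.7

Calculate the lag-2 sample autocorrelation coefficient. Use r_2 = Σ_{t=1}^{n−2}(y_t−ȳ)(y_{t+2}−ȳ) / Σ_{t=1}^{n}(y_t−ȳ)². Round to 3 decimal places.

Mean ȳ = (53.0 + 46.1 + 49.2 + 44.9 + 41.4 + 45.4 + 41.7)/7 = 45.9571
Deviations from mean: 7.0429, 0.1429, 3.2429, -1.0571, -4.5571, -0.5571, -4.2571
Numerator Σ_{t=1}^{5}(y_t−ȳ)(y_{t+2}−ȳ) = 27.8992
Denominator Σ(y_t−ȳ)² = 100.4571
r_2 = 27.8992 / 100.4571 = 0.278

0.278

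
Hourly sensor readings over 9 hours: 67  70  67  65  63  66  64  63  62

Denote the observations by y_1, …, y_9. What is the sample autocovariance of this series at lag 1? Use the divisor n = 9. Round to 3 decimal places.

2.698

Mean ȳ = (67 + 70 + 67 + 65 + 63 + 66 + 64 + 63 + 62)/9 = 65.2222
Σ_{t=1}^{8}(y_t−ȳ)(y_{t+1}−ȳ) = 24.2840
γ_1 = 24.2840 / 9 = 2.698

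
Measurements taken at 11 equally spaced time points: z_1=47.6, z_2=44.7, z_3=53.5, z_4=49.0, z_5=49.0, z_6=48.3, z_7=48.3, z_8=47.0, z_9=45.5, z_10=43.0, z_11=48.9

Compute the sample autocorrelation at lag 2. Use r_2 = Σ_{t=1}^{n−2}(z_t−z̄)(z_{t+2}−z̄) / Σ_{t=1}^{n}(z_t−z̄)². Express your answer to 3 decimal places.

Mean z̄ = (47.6 + 44.7 + 53.5 + 49.0 + 49.0 + 48.3 + 48.3 + 47.0 + 45.5 + 43.0 + 48.9)/11 = 47.7091
Numerator Σ_{t=1}^{9}(z_t−z̄)(z_{t+2}−z̄) = 3.4689
Denominator Σ(z_t−z̄)² = 75.6091
r_2 = 3.4689 / 75.6091 = 0.046

0.046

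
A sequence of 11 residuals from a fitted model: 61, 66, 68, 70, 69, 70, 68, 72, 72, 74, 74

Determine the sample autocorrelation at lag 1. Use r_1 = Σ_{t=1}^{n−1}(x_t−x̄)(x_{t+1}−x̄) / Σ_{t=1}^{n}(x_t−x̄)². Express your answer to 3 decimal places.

Mean x̄ = (61 + 66 + 68 + 70 + 69 + 70 + 68 + 72 + 72 + 74 + 74)/11 = 69.4545
Numerator Σ_{t=1}^{10}(x_t−x̄)(x_{t+1}−x̄) = 67.1570
Denominator Σ(x_t−x̄)² = 142.7273
r_1 = 67.1570 / 142.7273 = 0.471

0.471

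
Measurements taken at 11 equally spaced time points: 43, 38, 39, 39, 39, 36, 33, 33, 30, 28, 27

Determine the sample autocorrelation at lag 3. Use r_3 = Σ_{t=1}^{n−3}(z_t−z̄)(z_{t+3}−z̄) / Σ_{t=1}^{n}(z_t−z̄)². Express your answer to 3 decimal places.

Mean z̄ = (43 + 38 + 39 + 39 + 39 + 36 + 33 + 33 + 30 + 28 + 27)/11 = 35.0000
Numerator Σ_{t=1}^{8}(z_t−z̄)(z_{t+3}−z̄) = 57.0000
Denominator Σ(z_t−z̄)² = 268.0000
r_3 = 57.0000 / 268.0000 = 0.213

0.213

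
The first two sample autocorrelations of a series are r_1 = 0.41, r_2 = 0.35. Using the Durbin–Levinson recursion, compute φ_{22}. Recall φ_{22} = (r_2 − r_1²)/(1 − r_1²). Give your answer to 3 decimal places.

0.219

φ_{22} = (r_2 − r_1²) / (1 − r_1²)
r_1² = (0.41)² = 0.1681
Numerator = 0.35 − 0.1681 = 0.1819; denominator = 1 − 0.1681 = 0.8319
φ_{22} = 0.1819 / 0.8319 = 0.219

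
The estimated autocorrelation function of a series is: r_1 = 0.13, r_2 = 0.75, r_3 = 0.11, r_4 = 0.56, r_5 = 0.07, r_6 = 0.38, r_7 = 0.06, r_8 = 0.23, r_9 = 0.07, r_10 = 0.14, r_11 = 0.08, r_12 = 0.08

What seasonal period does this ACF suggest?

The largest autocorrelation is r_2 = 0.75, with weaker echoes at lags 4 (0.56), 6 (0.38) and 8 (0.23); the remaining lags stay at or below 0.14.
The dominant spike at lag 2 indicates a seasonal period of 2.

2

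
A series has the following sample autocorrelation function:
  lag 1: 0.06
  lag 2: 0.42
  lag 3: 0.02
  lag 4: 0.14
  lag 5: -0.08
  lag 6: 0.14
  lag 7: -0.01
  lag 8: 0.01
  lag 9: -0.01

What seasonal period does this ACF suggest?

2

The largest autocorrelation is r_2 = 0.42; the remaining lags stay at or below 0.14.
The dominant spike at lag 2 indicates a seasonal period of 2.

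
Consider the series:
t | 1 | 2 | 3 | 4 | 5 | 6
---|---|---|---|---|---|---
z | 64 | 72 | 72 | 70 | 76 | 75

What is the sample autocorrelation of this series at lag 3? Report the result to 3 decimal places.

Mean z̄ = (64 + 72 + 72 + 70 + 76 + 75)/6 = 71.5000
Deviations from mean: -7.5000, 0.5000, 0.5000, -1.5000, 4.5000, 3.5000
Numerator Σ_{t=1}^{3}(z_t−z̄)(z_{t+3}−z̄) = 15.2500
Denominator Σ(z_t−z̄)² = 91.5000
r_3 = 15.2500 / 91.5000 = 0.167

0.167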